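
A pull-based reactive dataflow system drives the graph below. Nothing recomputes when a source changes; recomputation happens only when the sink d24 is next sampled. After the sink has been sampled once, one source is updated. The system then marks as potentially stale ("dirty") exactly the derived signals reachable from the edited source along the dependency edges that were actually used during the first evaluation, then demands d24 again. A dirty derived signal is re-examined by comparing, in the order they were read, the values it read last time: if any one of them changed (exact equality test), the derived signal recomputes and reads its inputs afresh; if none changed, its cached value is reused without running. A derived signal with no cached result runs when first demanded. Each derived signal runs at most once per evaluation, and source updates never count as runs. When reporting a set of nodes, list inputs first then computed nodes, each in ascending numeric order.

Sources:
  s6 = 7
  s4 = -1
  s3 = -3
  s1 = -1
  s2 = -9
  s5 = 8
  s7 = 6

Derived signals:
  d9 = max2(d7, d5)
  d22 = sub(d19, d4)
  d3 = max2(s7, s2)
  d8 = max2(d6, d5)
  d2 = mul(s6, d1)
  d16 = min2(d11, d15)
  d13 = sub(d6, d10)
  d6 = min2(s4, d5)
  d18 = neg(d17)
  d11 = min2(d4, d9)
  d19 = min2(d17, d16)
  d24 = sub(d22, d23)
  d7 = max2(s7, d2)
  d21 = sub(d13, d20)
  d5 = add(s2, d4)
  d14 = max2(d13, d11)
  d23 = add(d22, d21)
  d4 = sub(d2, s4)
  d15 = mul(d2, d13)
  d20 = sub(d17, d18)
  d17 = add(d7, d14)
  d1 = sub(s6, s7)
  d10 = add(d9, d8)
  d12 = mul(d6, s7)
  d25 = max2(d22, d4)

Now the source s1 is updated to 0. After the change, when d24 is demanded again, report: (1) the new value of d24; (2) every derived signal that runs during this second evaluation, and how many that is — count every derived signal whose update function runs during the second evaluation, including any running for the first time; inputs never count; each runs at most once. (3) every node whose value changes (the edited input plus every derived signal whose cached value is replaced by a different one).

New value of d24: 35.
Derived signals that run: none — 0 in total.
Values that change: s1.
Key observation: s1 is never demanded by the output, so the edit triggers no recomputation at all.

First evaluation (everything demanded from the output):
  d1 = sub(7, 6) = 1
  d2 = mul(7, 1) = 7
  d4 = sub(7, -1) = 8
  d5 = add(-9, 8) = -1
  d6 = min2(-1, -1) = -1
  d7 = max2(6, 7) = 7
  d8 = max2(-1, -1) = -1
  d9 = max2(7, -1) = 7
  d10 = add(7, -1) = 6
  d11 = min2(8, 7) = 7
  d13 = sub(-1, 6) = -7
  d14 = max2(-7, 7) = 7
  d15 = mul(7, -7) = -49
  d16 = min2(7, -49) = -49
  d17 = add(7, 7) = 14
  d18 = neg(14) = -14
  d19 = min2(14, -49) = -49
  d20 = sub(14, -14) = 28
  d21 = sub(-7, 28) = -35
  d22 = sub(-49, 8) = -57
  d23 = add(-57, -35) = -92
  d24 = sub(-57, -92) = 35

Propagation after the edit:
  s1 feeds no computation that the output demands — nothing is marked dirty and nothing runs.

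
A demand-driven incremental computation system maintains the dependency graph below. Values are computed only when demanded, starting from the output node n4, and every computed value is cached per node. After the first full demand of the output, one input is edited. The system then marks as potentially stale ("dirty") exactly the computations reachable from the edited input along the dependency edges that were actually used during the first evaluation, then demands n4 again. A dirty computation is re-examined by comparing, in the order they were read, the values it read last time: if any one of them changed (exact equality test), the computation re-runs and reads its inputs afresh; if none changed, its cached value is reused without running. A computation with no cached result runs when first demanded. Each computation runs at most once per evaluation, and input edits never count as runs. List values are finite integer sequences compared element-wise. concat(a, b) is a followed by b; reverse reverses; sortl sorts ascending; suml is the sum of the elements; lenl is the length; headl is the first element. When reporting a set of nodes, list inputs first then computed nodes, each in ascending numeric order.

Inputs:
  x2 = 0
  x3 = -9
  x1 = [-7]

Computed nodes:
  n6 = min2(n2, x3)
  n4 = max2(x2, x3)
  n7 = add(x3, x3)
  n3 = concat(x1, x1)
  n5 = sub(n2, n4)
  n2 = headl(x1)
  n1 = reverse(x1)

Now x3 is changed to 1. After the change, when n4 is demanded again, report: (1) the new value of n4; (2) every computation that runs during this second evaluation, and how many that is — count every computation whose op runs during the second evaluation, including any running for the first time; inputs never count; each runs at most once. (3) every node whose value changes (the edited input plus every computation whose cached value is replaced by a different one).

First evaluation (everything demanded from the output):
  n4 = max2(0, -9) = 0

Propagation after the edit:
  n4: runs — x3 -9->1; result 1.

New value of n4: 1.
Computations that run: n4 — 1 in total.
Values that change: x3, n4.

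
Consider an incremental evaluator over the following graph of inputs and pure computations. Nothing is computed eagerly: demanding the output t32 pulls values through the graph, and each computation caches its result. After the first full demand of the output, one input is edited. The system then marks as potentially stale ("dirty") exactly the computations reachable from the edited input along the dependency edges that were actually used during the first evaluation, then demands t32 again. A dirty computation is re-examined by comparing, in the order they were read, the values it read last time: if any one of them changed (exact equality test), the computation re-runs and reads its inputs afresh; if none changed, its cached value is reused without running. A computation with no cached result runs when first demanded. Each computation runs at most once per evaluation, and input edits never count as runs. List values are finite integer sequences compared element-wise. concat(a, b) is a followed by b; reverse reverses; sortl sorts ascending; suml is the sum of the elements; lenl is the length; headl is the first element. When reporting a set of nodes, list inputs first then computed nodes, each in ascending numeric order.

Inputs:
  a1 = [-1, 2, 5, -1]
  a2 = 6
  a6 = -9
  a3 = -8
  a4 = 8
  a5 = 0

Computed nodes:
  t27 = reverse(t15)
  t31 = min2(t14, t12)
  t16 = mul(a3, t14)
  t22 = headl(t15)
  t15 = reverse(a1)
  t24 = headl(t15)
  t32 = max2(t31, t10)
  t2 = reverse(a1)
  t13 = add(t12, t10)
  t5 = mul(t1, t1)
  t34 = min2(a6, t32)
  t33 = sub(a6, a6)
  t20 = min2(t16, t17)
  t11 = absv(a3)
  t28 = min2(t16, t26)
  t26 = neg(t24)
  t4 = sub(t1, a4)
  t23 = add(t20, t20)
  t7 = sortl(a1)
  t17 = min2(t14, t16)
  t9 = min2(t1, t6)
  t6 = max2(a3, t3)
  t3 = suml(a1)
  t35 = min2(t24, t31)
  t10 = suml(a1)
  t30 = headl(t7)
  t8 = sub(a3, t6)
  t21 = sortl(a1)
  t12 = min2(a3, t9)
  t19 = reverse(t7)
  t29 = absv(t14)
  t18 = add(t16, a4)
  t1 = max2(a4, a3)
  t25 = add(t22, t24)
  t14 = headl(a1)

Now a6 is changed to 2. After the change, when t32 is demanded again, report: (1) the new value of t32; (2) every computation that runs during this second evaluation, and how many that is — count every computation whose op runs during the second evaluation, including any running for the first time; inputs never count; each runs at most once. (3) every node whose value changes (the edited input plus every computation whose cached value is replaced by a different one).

Initial pass — values computed on the first demand:
  t1 = max2(8, -8) = 8
  t3 = suml([-1, 2, 5, -1]) = 5
  t6 = max2(-8, 5) = 5
  t9 = min2(8, 5) = 5
  t10 = suml([-1, 2, 5, -1]) = 5
  t12 = min2(-8, 5) = -8
  t14 = headl([-1, 2, 5, -1]) = -1
  t31 = min2(-1, -8) = -8
  t32 = max2(-8, 5) = 5

Second demand — change propagation:
  no demanded computation ever read a6, so the edit dirties nothing and nothing runs.

The important point: nothing the output needs ever reads a6, so the edit is invisible to it.

t32 now evaluates to 5.
Run set: none (0 run).
Changed values: a6.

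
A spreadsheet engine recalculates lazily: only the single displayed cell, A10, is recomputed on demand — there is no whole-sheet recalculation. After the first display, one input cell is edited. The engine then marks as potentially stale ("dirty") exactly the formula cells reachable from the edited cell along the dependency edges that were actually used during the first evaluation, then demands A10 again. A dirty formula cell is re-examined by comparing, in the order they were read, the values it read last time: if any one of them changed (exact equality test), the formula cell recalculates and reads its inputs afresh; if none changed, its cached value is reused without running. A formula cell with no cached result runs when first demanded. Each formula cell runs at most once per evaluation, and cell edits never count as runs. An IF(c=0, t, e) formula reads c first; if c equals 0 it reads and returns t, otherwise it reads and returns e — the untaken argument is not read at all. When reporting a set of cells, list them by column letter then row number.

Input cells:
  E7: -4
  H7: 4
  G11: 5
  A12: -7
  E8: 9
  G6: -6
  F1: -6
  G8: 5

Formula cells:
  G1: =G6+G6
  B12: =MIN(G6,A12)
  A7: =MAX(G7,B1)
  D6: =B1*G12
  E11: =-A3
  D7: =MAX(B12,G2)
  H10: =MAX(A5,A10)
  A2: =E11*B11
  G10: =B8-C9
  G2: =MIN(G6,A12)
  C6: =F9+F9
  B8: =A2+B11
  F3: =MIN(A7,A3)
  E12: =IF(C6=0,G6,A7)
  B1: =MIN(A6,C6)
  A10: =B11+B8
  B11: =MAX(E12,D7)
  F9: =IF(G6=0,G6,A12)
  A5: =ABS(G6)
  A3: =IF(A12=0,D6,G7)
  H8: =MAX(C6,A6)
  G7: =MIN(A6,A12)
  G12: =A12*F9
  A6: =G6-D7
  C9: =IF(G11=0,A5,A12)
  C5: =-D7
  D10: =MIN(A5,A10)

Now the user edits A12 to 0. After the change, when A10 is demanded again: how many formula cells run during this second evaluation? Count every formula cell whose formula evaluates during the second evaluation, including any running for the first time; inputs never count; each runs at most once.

Formula cells that run: A2, A3, A6, A10, B1, B8, B11, B12, C6, D6, D7, E11, E12, F9, G2, G12 — 16 in total.
Key observation: a condition flipped, so demand moved to the other branch — A7, G7 are never re-examined.

First evaluation (everything demanded from the output):
  B12 = MIN(-6, -7) = -7
  F9 = IF(G6=0: G6=-6 -> else branch A12) = -7
  C6 = -7 + -7 = -14
  G2 = MIN(-6, -7) = -7
  D7 = MAX(-7, -7) = -7
  A6 = -6 - -7 = 1
  B1 = MIN(1, -14) = -14
  G7 = MIN(1, -7) = -7
  A3 = IF(A12=0: A12=-7 -> else branch G7) = -7
  A7 = MAX(-7, -14) = -7
  E11 = -(-7) = 7
  E12 = IF(C6=0: C6=-14 -> else branch A7) = -7
  B11 = MAX(-7, -7) = -7
  A2 = 7 * -7 = -49
  B8 = -49 + -7 = -56
  A10 = -7 + -56 = -63

Propagation after the edit:
  B12: runs — A12 -7->0; result -6.
  F9: runs — A12 -7->0; result 0.
  C6: runs — F9 -7->0; F9 -7->0; result 0.
  G2: runs — A12 -7->0; result -6.
  D7: runs — B12 -7->-6; G2 -7->-6; result -6.
  A6: runs — D7 -7->-6; result 0.
  B1: runs — A6 1->0; C6 -14->0; result 0.
  G7: marked dirty but never re-examined — demand shifted away from it.
  A7: marked dirty but never re-examined — demand shifted away from it.
  E12: runs — C6 -14->0; result -6.
  B11: runs — E12 -7->-6; D7 -7->-6; result -6.
  G12: demanded for the first time — runs, produces 0.
  D6: demanded for the first time — runs, produces 0.
  A3: runs — A12 -7->0; result 0.
  E11: runs — A3 -7->0; result 0.
  A2: runs — E11 7->0; B11 -7->-6; result 0.
  B8: runs — A2 -49->0; B11 -7->-6; result -6.
  A10: runs — B11 -7->-6; B8 -56->-6; result -12.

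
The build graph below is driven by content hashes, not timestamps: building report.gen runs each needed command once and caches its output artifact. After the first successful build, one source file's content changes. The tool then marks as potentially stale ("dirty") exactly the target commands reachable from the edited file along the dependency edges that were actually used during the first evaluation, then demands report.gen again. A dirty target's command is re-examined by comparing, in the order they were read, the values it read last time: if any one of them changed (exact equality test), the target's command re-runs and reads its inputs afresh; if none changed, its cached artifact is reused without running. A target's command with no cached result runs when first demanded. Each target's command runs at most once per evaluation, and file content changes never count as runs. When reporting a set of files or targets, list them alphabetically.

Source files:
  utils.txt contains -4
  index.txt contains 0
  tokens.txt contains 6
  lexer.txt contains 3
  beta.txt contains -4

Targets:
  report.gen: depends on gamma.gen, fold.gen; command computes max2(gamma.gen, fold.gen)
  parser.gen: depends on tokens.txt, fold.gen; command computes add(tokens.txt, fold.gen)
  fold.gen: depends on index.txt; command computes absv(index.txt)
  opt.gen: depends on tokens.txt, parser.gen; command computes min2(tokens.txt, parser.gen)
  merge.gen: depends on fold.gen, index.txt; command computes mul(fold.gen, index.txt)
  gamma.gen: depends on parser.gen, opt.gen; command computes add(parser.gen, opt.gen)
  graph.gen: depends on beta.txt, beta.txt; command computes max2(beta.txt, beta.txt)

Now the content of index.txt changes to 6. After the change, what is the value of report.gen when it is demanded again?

report.gen now evaluates to 18.

Initial pass — values computed on the first demand:
  fold.gen = absv(0) = 0
  parser.gen = add(6, 0) = 6
  opt.gen = min2(6, 6) = 6
  gamma.gen = add(6, 6) = 12
  report.gen = max2(12, 0) = 12

Second demand — change propagation:
  fold.gen: re-runs because index.txt 0->6; new result 6.
  parser.gen: re-runs because fold.gen 0->6; new result 12.
  opt.gen: re-runs because parser.gen 6->12; new result 6 (unchanged).
  gamma.gen: re-runs because parser.gen 6->12; new result 18.
  report.gen: re-runs because gamma.gen 12->18; fold.gen 0->6; new result 18.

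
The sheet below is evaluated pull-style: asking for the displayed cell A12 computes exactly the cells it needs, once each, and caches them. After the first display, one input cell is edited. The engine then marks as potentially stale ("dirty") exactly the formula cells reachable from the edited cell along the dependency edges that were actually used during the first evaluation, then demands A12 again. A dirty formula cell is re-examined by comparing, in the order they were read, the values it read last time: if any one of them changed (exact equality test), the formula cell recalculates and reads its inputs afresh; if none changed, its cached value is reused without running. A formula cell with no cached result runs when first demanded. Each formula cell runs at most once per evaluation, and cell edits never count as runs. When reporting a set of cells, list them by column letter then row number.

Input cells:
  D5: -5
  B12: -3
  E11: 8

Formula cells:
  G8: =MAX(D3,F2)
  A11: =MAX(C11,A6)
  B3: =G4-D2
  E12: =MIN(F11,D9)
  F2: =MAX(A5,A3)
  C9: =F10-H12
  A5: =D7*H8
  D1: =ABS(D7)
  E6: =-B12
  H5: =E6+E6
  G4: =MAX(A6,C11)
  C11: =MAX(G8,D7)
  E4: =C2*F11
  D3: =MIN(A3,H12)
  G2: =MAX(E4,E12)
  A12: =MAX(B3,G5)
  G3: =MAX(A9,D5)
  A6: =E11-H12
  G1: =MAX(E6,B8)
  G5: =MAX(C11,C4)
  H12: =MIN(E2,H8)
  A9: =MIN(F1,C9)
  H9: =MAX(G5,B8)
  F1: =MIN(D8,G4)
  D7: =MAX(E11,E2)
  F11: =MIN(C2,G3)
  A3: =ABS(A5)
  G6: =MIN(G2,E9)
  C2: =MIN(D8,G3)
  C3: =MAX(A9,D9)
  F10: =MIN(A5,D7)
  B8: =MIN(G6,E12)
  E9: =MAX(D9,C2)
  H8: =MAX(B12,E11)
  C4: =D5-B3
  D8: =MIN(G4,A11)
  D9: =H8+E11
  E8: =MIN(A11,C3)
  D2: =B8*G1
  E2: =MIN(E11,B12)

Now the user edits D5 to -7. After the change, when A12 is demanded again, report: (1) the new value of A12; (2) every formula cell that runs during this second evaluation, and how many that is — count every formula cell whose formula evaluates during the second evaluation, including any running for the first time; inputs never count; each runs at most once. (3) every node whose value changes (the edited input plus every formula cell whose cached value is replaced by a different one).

First demand of the output computes:
  E2 = MIN(8, -3) = -3
  D7 = MAX(8, -3) = 8
  E6 = -(-3) = 3
  H8 = MAX(-3, 8) = 8
  A5 = 8 * 8 = 64
  A3 = ABS(64) = 64
  D9 = 8 + 8 = 16
  F2 = MAX(64, 64) = 64
  F10 = MIN(64, 8) = 8
  H12 = MIN(-3, 8) = -3
  A6 = 8 - -3 = 11
  C9 = 8 - -3 = 11
  D3 = MIN(64, -3) = -3
  G8 = MAX(-3, 64) = 64
  C11 = MAX(64, 8) = 64
  A11 = MAX(64, 11) = 64
  G4 = MAX(11, 64) = 64
  D8 = MIN(64, 64) = 64
  F1 = MIN(64, 64) = 64
  A9 = MIN(64, 11) = 11
  G3 = MAX(11, -5) = 11
  C2 = MIN(64, 11) = 11
  E9 = MAX(16, 11) = 16
  F11 = MIN(11, 11) = 11
  E4 = 11 * 11 = 121
  E12 = MIN(11, 16) = 11
  G2 = MAX(121, 11) = 121
  G6 = MIN(121, 16) = 16
  B8 = MIN(16, 11) = 11
  G1 = MAX(3, 11) = 11
  D2 = 11 * 11 = 121
  B3 = 64 - 121 = -57
  C4 = -5 - -57 = 52
  G5 = MAX(64, 52) = 64
  A12 = MAX(-57, 64) = 64

After the edit, cleaning proceeds:
  G3: a read changed (D5 -5->-7) — executes, giving 11 — identical to its old value.
  C2: dirty, but its reads are unchanged (D8 unchanged, G3 unchanged); cached 11 stands.
  E9: dirty, but its reads are unchanged (D9 unchanged, C2 unchanged); cached 16 stands.
  F11: dirty, but its reads are unchanged (C2 unchanged, G3 unchanged); cached 11 stands.
  E4: dirty, but its reads are unchanged (C2 unchanged, F11 unchanged); cached 121 stands.
  E12: dirty, but its reads are unchanged (F11 unchanged, D9 unchanged); cached 11 stands.
  G2: dirty, but its reads are unchanged (E4 unchanged, E12 unchanged); cached 121 stands.
  G6: dirty, but its reads are unchanged (G2 unchanged, E9 unchanged); cached 16 stands.
  B8: dirty, but its reads are unchanged (G6 unchanged, E12 unchanged); cached 11 stands.
  G1: dirty, but its reads are unchanged (E6 unchanged, B8 unchanged); cached 11 stands.
  D2: dirty, but its reads are unchanged (B8 unchanged, G1 unchanged); cached 121 stands.
  B3: dirty, but its reads are unchanged (G4 unchanged, D2 unchanged); cached -57 stands.
  C4: a read changed (D5 -5->-7) — executes, giving 50.
  G5: a read changed (C4 52->50) — executes, giving 64 — identical to its old value.
  A12: dirty, but its reads are unchanged (B3 unchanged, G5 unchanged); cached 64 stands.

Note where the cutoff bites: C2 is checked, finds nothing changed, and keeps its cache.

Demanding A12 again yields 64.
3 formula cells run: C4, G3, G5.
The nodes whose values change: C4, D5.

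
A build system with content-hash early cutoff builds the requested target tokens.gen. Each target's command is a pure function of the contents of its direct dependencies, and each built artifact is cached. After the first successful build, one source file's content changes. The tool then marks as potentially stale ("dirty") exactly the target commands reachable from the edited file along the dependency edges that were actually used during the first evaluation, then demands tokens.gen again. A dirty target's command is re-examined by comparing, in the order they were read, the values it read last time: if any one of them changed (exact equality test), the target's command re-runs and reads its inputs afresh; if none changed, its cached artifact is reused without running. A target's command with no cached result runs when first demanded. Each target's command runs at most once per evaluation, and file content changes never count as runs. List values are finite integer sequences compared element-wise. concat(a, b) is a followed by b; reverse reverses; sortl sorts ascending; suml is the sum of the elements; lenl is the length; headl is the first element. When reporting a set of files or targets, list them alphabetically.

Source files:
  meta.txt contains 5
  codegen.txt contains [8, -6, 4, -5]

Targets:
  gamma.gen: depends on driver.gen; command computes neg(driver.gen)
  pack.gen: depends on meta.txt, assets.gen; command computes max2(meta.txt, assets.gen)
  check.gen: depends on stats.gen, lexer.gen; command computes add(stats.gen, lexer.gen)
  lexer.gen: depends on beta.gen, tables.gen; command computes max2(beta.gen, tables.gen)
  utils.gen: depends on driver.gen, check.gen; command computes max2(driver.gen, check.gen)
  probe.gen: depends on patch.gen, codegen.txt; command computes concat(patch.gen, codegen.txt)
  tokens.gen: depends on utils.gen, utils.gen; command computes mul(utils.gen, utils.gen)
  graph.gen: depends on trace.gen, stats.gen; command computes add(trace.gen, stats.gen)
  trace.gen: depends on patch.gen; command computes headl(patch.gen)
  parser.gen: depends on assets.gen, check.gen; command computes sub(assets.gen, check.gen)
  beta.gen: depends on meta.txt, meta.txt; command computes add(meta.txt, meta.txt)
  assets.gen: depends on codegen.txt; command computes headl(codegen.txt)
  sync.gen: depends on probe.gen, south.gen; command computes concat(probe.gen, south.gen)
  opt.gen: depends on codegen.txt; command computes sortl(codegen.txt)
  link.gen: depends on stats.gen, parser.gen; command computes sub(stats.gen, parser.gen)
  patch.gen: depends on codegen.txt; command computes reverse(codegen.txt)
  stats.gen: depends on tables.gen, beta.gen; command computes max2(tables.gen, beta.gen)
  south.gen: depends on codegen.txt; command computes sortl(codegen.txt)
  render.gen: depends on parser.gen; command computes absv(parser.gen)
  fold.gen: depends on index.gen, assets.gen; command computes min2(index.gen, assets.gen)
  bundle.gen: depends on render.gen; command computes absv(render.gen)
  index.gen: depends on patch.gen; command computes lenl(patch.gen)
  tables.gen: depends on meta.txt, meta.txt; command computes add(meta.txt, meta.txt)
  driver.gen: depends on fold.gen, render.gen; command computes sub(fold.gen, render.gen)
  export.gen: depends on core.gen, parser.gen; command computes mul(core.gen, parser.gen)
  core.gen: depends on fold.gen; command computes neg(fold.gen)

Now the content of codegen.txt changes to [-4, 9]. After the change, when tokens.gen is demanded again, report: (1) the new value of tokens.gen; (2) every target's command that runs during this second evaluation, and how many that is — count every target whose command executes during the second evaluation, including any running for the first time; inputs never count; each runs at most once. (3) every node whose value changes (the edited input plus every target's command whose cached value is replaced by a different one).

New value of tokens.gen: 400.
Target commands that run: assets.gen, driver.gen, fold.gen, index.gen, parser.gen, patch.gen, render.gen, utils.gen — 8 in total.
Values that change: assets.gen, codegen.txt, driver.gen, fold.gen, index.gen, parser.gen, patch.gen, render.gen.
Key observation: the change is absorbed at utils.gen — it re-runs but produces the same value, and the output's value is unchanged.

First evaluation (everything demanded from the output):
  assets.gen = headl([8, -6, 4, -5]) = 8
  beta.gen = add(5, 5) = 10
  patch.gen = reverse([8, -6, 4, -5]) = [-5, 4, -6, 8]
  index.gen = lenl([-5, 4, -6, 8]) = 4
  fold.gen = min2(4, 8) = 4
  tables.gen = add(5, 5) = 10
  lexer.gen = max2(10, 10) = 10
  stats.gen = max2(10, 10) = 10
  check.gen = add(10, 10) = 20
  parser.gen = sub(8, 20) = -12
  render.gen = absv(-12) = 12
  driver.gen = sub(4, 12) = -8
  utils.gen = max2(-8, 20) = 20
  tokens.gen = mul(20, 20) = 400

Propagation after the edit:
  assets.gen: runs — codegen.txt [8, -6, 4, -5]->[-4, 9]; result -4.
  parser.gen: runs — assets.gen 8->-4; result -24.
  patch.gen: runs — codegen.txt [8, -6, 4, -5]->[-4, 9]; result [9, -4].
  index.gen: runs — patch.gen [-5, 4, -6, 8]->[9, -4]; result 2.
  fold.gen: runs — index.gen 4->2; assets.gen 8->-4; result -4.
  render.gen: runs — parser.gen -12->-24; result 24.
  driver.gen: runs — fold.gen 4->-4; render.gen 12->24; result -28.
  utils.gen: runs — driver.gen -8->-28; result 20 (same value as before).
  tokens.gen: checked — values it read are unchanged (utils.gen unchanged, utils.gen unchanged); reused cached 400 without running.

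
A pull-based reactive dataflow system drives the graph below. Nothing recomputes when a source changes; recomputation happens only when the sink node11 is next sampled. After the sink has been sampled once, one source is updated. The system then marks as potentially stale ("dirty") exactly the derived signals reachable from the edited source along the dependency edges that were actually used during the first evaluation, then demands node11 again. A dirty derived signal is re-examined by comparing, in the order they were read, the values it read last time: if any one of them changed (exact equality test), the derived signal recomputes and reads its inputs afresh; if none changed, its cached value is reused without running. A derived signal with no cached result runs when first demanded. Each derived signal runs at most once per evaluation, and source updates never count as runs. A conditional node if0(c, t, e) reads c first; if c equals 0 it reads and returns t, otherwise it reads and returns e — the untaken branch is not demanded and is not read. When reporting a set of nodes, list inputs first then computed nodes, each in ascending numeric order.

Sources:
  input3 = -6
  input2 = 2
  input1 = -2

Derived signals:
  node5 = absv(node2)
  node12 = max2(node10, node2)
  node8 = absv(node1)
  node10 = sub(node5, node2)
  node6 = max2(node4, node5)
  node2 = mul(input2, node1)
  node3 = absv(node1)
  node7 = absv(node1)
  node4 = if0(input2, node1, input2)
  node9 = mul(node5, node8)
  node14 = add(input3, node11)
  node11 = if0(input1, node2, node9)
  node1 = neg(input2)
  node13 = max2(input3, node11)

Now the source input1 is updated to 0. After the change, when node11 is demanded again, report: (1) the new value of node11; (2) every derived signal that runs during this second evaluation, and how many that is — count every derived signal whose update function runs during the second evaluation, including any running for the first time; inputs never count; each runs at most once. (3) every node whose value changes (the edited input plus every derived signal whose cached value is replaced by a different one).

New value of node11: -4.
Derived signals that run: node11 — 1 in total.
Values that change: input1, node11.

First evaluation (everything demanded from the output):
  node1 = neg(2) = -2
  node2 = mul(2, -2) = -4
  node5 = absv(-4) = 4
  node8 = absv(-2) = 2
  node9 = mul(4, 2) = 8
  node11 = if0(input1=-2 -> else branch node9) = 8

Propagation after the edit:
  node11: runs — input1 -2->0; result -4.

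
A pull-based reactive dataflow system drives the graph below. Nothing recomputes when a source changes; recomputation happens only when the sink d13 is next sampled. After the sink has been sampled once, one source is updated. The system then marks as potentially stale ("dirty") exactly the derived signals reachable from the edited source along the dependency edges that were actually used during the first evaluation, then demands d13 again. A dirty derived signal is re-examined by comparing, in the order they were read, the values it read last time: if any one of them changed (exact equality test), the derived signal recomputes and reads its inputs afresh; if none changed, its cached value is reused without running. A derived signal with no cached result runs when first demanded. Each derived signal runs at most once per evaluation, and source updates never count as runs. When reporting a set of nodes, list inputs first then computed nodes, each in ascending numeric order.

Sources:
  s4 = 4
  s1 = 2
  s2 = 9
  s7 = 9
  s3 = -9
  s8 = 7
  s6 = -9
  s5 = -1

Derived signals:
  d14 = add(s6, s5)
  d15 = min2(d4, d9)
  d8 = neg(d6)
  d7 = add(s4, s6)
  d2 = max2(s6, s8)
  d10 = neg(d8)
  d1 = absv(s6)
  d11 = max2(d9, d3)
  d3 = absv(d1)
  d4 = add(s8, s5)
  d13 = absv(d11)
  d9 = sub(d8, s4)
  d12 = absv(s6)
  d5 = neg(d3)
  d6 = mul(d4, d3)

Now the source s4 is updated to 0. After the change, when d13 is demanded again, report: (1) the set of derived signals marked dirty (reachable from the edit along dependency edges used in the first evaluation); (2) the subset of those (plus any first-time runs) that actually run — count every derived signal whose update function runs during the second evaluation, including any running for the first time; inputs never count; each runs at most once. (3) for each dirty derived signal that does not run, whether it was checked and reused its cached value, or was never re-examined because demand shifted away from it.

First evaluation (everything demanded from the output):
  d1 = absv(-9) = 9
  d3 = absv(9) = 9
  d4 = add(7, -1) = 6
  d6 = mul(6, 9) = 54
  d8 = neg(54) = -54
  d9 = sub(-54, 4) = -58
  d11 = max2(-58, 9) = 9
  d13 = absv(9) = 9

Propagation after the edit:
  d9: runs — s4 4->0; result -54.
  d11: runs — d9 -58->-54; result 9 (same value as before).
  d13: checked — values it read are unchanged (d11 unchanged); reused cached 9 without running.

Key observation: the change is absorbed at d11 — it re-runs but produces the same value, and the output's value is unchanged.

Marked dirty: d9, d11, d13.
Derived signals that run: d9, d11 — 2 in total.
Checked but reused from cache: d13.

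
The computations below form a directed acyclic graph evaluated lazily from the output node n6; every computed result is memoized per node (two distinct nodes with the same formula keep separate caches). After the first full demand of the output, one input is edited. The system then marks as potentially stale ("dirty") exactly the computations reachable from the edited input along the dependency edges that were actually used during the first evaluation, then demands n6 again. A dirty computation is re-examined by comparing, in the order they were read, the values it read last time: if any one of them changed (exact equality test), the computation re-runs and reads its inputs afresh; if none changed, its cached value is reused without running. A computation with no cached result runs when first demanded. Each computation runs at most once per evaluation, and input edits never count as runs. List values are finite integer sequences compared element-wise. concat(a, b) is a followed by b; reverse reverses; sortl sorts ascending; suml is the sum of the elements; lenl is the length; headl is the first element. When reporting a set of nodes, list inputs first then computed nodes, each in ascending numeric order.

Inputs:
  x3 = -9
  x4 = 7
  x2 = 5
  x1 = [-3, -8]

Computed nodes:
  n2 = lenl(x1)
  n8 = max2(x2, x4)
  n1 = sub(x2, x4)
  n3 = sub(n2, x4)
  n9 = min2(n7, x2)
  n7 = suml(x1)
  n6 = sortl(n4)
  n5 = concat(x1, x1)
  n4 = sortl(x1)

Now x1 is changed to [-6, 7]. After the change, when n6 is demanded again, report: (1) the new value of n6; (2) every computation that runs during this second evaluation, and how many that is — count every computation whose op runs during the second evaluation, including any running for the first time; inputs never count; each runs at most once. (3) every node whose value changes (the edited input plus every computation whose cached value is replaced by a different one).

Demanding n6 again yields [-6, 7].
2 computations run: n4, n6.
The nodes whose values change: x1, n4, n6.

First demand of the output computes:
  n4 = sortl([-3, -8]) = [-8, -3]
  n6 = sortl([-8, -3]) = [-8, -3]

After the edit, cleaning proceeds:
  n4: a read changed (x1 [-3, -8]->[-6, 7]) — executes, giving [-6, 7].
  n6: a read changed (n4 [-8, -3]->[-6, 7]) — executes, giving [-6, 7].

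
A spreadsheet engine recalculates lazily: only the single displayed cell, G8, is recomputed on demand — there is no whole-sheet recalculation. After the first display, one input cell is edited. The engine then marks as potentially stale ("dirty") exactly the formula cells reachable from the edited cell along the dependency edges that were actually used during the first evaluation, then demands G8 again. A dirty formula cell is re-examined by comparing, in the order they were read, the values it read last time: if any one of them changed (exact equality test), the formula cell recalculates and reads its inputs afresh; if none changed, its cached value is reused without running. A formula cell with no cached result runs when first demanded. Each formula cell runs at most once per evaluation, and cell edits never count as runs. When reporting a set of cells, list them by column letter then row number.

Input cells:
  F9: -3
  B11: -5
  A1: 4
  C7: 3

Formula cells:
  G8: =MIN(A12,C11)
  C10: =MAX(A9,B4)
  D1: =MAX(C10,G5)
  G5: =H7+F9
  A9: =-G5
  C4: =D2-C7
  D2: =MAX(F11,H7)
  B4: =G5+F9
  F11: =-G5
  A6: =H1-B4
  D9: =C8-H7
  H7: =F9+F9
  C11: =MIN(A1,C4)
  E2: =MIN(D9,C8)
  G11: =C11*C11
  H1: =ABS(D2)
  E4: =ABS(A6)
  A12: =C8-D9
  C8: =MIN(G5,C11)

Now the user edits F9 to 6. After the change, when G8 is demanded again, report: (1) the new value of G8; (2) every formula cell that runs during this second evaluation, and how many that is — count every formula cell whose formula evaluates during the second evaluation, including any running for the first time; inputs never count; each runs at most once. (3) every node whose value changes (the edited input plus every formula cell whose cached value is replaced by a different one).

First evaluation (everything demanded from the output):
  H7 = -3 + -3 = -6
  G5 = -6 + -3 = -9
  F11 = -(-9) = 9
  D2 = MAX(9, -6) = 9
  C4 = 9 - 3 = 6
  C11 = MIN(4, 6) = 4
  C8 = MIN(-9, 4) = -9
  D9 = -9 - -6 = -3
  A12 = -9 - -3 = -6
  G8 = MIN(-6, 4) = -6

Propagation after the edit:
  H7: runs — F9 -3->6; F9 -3->6; result 12.
  G5: runs — H7 -6->12; F9 -3->6; result 18.
  F11: runs — G5 -9->18; result -18.
  D2: runs — F11 9->-18; H7 -6->12; result 12.
  C4: runs — D2 9->12; result 9.
  C11: runs — C4 6->9; result 4 (same value as before).
  C8: runs — G5 -9->18; result 4.
  D9: runs — C8 -9->4; H7 -6->12; result -8.
  A12: runs — C8 -9->4; D9 -3->-8; result 12.
  G8: runs — A12 -6->12; result 4.

New value of G8: 4.
Formula cells that run: A12, C4, C8, C11, D2, D9, F11, G5, G8, H7 — 10 in total.
Values that change: A12, C4, C8, D2, D9, F9, F11, G5, G8, H7.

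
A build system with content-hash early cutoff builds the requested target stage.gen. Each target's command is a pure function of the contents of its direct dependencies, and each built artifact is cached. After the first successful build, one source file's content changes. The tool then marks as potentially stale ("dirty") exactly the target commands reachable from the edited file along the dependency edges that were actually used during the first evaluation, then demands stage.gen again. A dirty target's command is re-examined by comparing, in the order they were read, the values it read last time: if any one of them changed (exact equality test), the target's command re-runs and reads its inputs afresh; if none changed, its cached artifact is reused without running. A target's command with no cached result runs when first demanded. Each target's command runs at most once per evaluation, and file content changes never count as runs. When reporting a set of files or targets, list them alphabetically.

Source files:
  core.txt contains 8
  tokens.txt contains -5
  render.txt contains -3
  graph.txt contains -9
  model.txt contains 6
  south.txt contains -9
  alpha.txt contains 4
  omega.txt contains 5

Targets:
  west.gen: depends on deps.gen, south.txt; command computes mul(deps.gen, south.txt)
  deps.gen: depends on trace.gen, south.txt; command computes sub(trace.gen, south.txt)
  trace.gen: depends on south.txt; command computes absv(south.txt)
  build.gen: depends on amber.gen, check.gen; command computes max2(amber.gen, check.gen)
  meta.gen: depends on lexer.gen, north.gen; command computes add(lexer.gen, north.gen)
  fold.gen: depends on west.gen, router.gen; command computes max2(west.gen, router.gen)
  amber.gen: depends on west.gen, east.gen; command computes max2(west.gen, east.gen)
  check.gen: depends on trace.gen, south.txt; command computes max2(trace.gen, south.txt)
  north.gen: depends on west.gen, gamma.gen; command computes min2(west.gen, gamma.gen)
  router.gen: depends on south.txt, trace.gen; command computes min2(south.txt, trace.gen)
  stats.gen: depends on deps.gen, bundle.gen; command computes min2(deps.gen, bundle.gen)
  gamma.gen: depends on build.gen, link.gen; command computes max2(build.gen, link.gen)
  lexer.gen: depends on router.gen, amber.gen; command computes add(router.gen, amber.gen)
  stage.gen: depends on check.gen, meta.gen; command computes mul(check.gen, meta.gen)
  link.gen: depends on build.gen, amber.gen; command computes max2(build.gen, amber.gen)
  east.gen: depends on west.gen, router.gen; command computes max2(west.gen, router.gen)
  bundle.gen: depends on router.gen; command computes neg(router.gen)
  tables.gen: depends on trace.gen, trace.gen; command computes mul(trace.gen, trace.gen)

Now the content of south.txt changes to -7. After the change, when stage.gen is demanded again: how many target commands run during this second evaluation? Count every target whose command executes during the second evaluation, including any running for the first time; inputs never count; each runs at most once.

Target commands that run: amber.gen, build.gen, check.gen, deps.gen, east.gen, gamma.gen, lexer.gen, link.gen, meta.gen, north.gen, router.gen, stage.gen, trace.gen, west.gen — 14 in total.

First evaluation (everything demanded from the output):
  trace.gen = absv(-9) = 9
  check.gen = max2(9, -9) = 9
  deps.gen = sub(9, -9) = 18
  router.gen = min2(-9, 9) = -9
  west.gen = mul(18, -9) = -162
  east.gen = max2(-162, -9) = -9
  amber.gen = max2(-162, -9) = -9
  build.gen = max2(-9, 9) = 9
  lexer.gen = add(-9, -9) = -18
  link.gen = max2(9, -9) = 9
  gamma.gen = max2(9, 9) = 9
  north.gen = min2(-162, 9) = -162
  meta.gen = add(-18, -162) = -180
  stage.gen = mul(9, -180) = -1620

Propagation after the edit:
  trace.gen: runs — south.txt -9->-7; result 7.
  check.gen: runs — trace.gen 9->7; south.txt -9->-7; result 7.
  deps.gen: runs — trace.gen 9->7; south.txt -9->-7; result 14.
  router.gen: runs — south.txt -9->-7; trace.gen 9->7; result -7.
  west.gen: runs — deps.gen 18->14; south.txt -9->-7; result -98.
  east.gen: runs — west.gen -162->-98; router.gen -9->-7; result -7.
  amber.gen: runs — west.gen -162->-98; east.gen -9->-7; result -7.
  build.gen: runs — amber.gen -9->-7; check.gen 9->7; result 7.
  lexer.gen: runs — router.gen -9->-7; amber.gen -9->-7; result -14.
  link.gen: runs — build.gen 9->7; amber.gen -9->-7; result 7.
  gamma.gen: runs — build.gen 9->7; link.gen 9->7; result 7.
  north.gen: runs — west.gen -162->-98; gamma.gen 9->7; result -98.
  meta.gen: runs — lexer.gen -18->-14; north.gen -162->-98; result -112.
  stage.gen: runs — check.gen 9->7; meta.gen -180->-112; result -784.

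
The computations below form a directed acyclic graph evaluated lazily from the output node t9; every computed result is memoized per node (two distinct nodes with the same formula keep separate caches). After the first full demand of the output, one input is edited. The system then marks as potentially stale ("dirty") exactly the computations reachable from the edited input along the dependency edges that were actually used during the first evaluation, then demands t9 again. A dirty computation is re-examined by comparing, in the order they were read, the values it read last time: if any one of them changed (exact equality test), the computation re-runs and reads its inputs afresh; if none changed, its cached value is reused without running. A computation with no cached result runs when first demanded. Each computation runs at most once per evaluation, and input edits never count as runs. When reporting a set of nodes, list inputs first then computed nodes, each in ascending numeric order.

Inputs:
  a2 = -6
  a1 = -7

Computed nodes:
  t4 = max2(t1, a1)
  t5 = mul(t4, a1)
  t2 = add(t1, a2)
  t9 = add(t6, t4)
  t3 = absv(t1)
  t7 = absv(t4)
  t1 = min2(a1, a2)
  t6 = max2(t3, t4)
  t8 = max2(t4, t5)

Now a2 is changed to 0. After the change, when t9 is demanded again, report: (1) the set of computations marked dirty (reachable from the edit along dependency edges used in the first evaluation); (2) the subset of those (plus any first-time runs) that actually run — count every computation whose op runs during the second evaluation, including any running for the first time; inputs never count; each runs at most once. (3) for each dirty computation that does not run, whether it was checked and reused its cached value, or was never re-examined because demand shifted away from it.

The edit dirties: t1, t3, t4, t6, t9.
1 computations run: t1.
Cache hits after checking: t3, t4, t6, t9.
Note the absorption at t1: it re-runs yet its value is the same, leaving the output's value untouched.

First demand of the output computes:
  t1 = min2(-7, -6) = -7
  t3 = absv(-7) = 7
  t4 = max2(-7, -7) = -7
  t6 = max2(7, -7) = 7
  t9 = add(7, -7) = 0

After the edit, cleaning proceeds:
  t1: a read changed (a2 -6->0) — executes, giving -7 — identical to its old value.
  t3: dirty, but its reads are unchanged (t1 unchanged); cached 7 stands.
  t4: dirty, but its reads are unchanged (t1 unchanged, a1 unchanged); cached -7 stands.
  t6: dirty, but its reads are unchanged (t3 unchanged, t4 unchanged); cached 7 stands.
  t9: dirty, but its reads are unchanged (t6 unchanged, t4 unchanged); cached 0 stands.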